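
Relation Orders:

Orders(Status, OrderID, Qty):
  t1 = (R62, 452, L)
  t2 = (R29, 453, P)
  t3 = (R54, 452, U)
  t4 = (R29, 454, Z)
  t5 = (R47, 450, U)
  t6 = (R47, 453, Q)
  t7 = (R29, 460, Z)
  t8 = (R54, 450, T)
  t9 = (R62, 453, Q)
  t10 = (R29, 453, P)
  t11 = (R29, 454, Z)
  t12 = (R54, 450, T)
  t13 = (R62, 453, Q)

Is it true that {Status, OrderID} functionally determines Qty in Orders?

(Status=R62, OrderID=452): row 1 → Qty = L ✓
(Status=R29, OrderID=453): rows 2, 10 → Qty = P, P ✓
(Status=R54, OrderID=452): row 3 → Qty = U ✓
(Status=R29, OrderID=454): rows 4, 11 → Qty = Z, Z ✓
(Status=R47, OrderID=450): row 5 → Qty = U ✓
(Status=R47, OrderID=453): row 6 → Qty = Q ✓
(Status=R29, OrderID=460): row 7 → Qty = Z ✓
(Status=R54, OrderID=450): rows 8, 12 → Qty = T, T ✓
(Status=R62, OrderID=453): rows 9, 13 → Qty = Q, Q ✓
Every {Status, OrderID} value is associated with a single Qty value, so {Status, OrderID} -> Qty holds.

Yes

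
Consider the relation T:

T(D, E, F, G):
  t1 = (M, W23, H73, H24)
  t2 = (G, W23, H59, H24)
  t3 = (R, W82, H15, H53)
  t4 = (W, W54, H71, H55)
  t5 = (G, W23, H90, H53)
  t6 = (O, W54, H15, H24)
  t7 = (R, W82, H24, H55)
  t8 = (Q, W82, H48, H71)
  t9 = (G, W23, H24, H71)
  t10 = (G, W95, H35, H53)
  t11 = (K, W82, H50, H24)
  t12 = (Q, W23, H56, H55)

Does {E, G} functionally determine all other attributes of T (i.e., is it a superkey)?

No

Rows 1 and 2 have the same {E, G} value (E=W23, G=H24) but are distinct tuples, so {E, G} does not determine every attribute — not a superkey.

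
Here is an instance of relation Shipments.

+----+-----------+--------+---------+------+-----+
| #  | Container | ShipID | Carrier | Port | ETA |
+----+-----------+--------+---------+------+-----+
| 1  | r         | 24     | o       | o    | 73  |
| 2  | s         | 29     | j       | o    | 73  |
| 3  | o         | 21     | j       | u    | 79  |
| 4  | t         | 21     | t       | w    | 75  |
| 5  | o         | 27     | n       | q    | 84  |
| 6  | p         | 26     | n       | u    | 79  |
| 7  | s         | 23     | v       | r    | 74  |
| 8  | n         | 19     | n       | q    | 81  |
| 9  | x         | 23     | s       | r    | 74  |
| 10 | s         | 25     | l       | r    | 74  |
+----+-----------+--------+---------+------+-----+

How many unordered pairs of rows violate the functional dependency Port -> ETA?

1

Port=o: all 2 rows agree on ETA — 0 pairs.
Port=u: all 2 rows agree on ETA — 0 pairs.
Port=q: violating pairs (5,8) — 1 pair.
Port=r: all 3 rows agree on ETA — 0 pairs.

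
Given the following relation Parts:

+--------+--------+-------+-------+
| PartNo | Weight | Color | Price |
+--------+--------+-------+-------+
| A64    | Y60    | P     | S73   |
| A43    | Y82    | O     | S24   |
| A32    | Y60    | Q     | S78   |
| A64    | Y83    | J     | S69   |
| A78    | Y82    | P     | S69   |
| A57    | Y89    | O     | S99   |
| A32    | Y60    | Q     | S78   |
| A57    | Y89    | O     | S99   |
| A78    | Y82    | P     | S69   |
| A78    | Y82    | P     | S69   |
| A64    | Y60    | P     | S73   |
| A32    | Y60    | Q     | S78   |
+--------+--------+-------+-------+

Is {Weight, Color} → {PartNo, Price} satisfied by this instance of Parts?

(Weight=Y60, Color=P): 2 rows → {PartNo,Price} = (A64, S73), (A64, S73) ✓
(Weight=Y82, Color=O): 1 row → {PartNo,Price} = (A43, S24) ✓
(Weight=Y60, Color=Q): 3 rows → {PartNo,Price} = (A32, S78), (A32, S78), (A32, S78) ✓
(Weight=Y83, Color=J): 1 row → {PartNo,Price} = (A64, S69) ✓
(Weight=Y82, Color=P): 3 rows → {PartNo,Price} = (A78, S69), (A78, S69), (A78, S69) ✓
(Weight=Y89, Color=O): 2 rows → {PartNo,Price} = (A57, S99), (A57, S99) ✓
Every {Weight, Color} value is associated with a single {PartNo, Price} value, so {Weight, Color} → {PartNo, Price} holds.

Yes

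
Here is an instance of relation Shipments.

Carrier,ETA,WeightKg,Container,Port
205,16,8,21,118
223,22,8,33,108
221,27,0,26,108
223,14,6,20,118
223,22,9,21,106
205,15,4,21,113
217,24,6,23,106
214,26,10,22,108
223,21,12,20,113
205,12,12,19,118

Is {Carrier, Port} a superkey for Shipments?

Two distinct rows share (Carrier=205, Port=118), so {Carrier, Port} does not determine every attribute — not a superkey.

No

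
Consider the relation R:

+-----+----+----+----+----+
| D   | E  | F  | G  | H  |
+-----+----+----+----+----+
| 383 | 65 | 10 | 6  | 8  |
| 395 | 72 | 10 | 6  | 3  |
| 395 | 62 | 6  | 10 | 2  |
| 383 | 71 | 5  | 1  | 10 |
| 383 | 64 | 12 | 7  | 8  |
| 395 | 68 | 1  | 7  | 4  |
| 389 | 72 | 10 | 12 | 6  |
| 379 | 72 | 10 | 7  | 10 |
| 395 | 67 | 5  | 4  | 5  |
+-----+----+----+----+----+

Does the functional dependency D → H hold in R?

D=383: 3 rows → H takes values {8, 10} — violation
D=395: 4 rows → H takes values {3, 2, 4, 5} — violation
D=389: 1 row → H = 6 ✓
D=379: 1 row → H = 10 ✓
Two rows agree on D but differ on H, so D → H does not hold.

No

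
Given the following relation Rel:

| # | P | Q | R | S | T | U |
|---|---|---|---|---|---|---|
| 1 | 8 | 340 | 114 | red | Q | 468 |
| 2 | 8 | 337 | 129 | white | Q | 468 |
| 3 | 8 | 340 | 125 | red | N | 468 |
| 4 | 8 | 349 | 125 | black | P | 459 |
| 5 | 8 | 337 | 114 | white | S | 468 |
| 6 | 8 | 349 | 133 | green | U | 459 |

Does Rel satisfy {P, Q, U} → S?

No

(P=8, Q=340, U=468): rows 1, 3 → S = red, red ✓
(P=8, Q=337, U=468): rows 2, 5 → S = white, white ✓
(P=8, Q=349, U=459): rows 4, 6 → S takes values {black, green} — violation
Two rows agree on {P, Q, U} but differ on S, so {P, Q, U} → S does not hold.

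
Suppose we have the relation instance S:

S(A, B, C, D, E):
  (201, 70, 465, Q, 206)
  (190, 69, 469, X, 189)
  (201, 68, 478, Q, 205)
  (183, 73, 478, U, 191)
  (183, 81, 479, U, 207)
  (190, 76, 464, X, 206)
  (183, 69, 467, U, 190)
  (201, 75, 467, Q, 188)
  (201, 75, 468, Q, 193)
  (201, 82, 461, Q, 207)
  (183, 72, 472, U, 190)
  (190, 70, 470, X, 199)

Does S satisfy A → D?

A=201: 5 rows → D = Q, Q, Q, Q, Q ✓
A=190: 3 rows → D = X, X, X ✓
A=183: 4 rows → D = U, U, U, U ✓
Every A value is associated with a single D value, so A → D holds.

Yes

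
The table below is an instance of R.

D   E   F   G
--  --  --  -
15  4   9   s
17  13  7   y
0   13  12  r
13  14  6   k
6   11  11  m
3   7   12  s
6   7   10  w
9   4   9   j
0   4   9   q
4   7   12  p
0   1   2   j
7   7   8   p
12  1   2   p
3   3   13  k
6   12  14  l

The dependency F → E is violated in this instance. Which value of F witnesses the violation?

12

F=9: 3 rows → E = 4, 4, 4 ✓
F=7: 1 row → E = 13 ✓
F=12: 3 rows → E takes values {13, 7} — violation
F=6: 1 row → E = 14 ✓
F=11: 1 row → E = 11 ✓
F=10: 1 row → E = 7 ✓
F=2: 2 rows → E = 1, 1 ✓
F=8: 1 row → E = 7 ✓
F=13: 1 row → E = 3 ✓
F=14: 1 row → E = 12 ✓
The only F value with inconsistent E is F=12.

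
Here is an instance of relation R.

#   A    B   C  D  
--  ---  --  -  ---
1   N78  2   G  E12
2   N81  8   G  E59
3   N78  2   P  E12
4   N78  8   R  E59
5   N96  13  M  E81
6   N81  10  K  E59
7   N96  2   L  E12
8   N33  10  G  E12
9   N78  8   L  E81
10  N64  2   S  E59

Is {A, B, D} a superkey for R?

No

Rows 1 and 3 have the same {A, B, D} value (A=N78, B=2, D=E12) but are distinct tuples, so {A, B, D} does not determine every attribute — not a superkey.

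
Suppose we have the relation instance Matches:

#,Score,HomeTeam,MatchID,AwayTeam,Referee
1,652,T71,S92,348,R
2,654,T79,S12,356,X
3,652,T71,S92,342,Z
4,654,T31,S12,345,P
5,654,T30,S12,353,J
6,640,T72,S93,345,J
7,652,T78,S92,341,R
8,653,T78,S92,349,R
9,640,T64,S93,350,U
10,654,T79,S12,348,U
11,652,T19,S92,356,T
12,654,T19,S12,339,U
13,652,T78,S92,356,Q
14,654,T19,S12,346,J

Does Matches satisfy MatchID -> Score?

No

MatchID=S92: rows 1, 3, 7, 8, 11, 13 → Score takes values {652, 653} — violation
MatchID=S12: rows 2, 4, 5, 10, 12, 14 → Score = 654, 654, 654, 654, 654, 654 ✓
MatchID=S93: rows 6, 9 → Score = 640, 640 ✓
Two rows agree on MatchID but differ on Score, so MatchID -> Score does not hold.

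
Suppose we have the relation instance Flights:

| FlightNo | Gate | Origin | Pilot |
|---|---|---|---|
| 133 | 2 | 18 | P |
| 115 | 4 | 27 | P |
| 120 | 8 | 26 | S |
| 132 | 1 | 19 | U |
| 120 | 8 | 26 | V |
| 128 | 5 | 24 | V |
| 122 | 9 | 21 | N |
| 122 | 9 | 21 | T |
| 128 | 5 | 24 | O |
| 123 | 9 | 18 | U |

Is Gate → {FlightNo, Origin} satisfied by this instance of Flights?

No

Gate=2: 1 row → {FlightNo,Origin} = (133, 18) ✓
Gate=4: 1 row → {FlightNo,Origin} = (115, 27) ✓
Gate=8: 2 rows → {FlightNo,Origin} = (120, 26), (120, 26) ✓
Gate=1: 1 row → {FlightNo,Origin} = (132, 19) ✓
Gate=5: 2 rows → {FlightNo,Origin} = (128, 24), (128, 24) ✓
Gate=9: 3 rows → {FlightNo,Origin} takes values {(122, 21), (123, 18)} — violation
Two rows agree on Gate but differ on {FlightNo, Origin}, so Gate → {FlightNo, Origin} does not hold.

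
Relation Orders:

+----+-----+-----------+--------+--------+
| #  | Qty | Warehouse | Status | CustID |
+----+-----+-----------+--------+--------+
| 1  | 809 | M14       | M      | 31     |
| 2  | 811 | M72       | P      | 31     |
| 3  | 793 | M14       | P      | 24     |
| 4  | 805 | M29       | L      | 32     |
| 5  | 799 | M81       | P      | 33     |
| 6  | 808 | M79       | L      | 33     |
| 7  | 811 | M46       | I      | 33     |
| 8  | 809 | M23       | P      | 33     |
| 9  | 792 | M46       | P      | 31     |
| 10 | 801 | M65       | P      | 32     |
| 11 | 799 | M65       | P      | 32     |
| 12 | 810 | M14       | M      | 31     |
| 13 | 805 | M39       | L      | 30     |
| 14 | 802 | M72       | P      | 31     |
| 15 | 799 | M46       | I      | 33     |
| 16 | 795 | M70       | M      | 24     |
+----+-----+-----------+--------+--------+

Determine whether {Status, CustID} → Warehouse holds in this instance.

(Status=M, CustID=31): rows 1, 12 → Warehouse = M14, M14 ✓
(Status=P, CustID=31): rows 2, 9, 14 → Warehouse takes values {M72, M46} — violation
(Status=P, CustID=24): row 3 → Warehouse = M14 ✓
(Status=L, CustID=32): row 4 → Warehouse = M29 ✓
(Status=P, CustID=33): rows 5, 8 → Warehouse takes values {M81, M23} — violation
(Status=L, CustID=33): row 6 → Warehouse = M79 ✓
(Status=I, CustID=33): rows 7, 15 → Warehouse = M46, M46 ✓
(Status=P, CustID=32): rows 10, 11 → Warehouse = M65, M65 ✓
(Status=L, CustID=30): row 13 → Warehouse = M39 ✓
(Status=M, CustID=24): row 16 → Warehouse = M70 ✓
Two rows agree on {Status, CustID} but differ on Warehouse, so {Status, CustID} → Warehouse does not hold.

No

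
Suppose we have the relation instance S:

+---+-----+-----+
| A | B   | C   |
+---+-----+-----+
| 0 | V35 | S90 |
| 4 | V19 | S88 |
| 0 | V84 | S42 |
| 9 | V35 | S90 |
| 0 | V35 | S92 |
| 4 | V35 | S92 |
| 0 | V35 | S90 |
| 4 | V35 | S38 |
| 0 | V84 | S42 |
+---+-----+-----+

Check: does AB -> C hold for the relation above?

(A=0, B=V35): 3 rows → C takes values {S90, S92} — violation
(A=4, B=V19): 1 row → C = S88 ✓
(A=0, B=V84): 2 rows → C = S42, S42 ✓
(A=9, B=V35): 1 row → C = S90 ✓
(A=4, B=V35): 2 rows → C takes values {S92, S38} — violation
Two rows agree on AB but differ on C, so AB -> C does not hold.

No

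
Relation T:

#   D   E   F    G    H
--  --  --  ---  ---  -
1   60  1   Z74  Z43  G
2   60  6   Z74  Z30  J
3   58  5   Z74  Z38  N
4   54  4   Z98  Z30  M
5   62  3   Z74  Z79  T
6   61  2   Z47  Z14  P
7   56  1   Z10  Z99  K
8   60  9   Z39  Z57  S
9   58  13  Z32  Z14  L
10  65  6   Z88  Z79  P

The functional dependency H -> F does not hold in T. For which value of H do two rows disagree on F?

H=G: row 1 → F = Z74 ✓
H=J: row 2 → F = Z74 ✓
H=N: row 3 → F = Z74 ✓
H=M: row 4 → F = Z98 ✓
H=T: row 5 → F = Z74 ✓
H=P: rows 6, 10 → F takes values {Z47, Z88} — violation
H=K: row 7 → F = Z10 ✓
H=S: row 8 → F = Z39 ✓
H=L: row 9 → F = Z32 ✓
The only H value with inconsistent F is H=P.

P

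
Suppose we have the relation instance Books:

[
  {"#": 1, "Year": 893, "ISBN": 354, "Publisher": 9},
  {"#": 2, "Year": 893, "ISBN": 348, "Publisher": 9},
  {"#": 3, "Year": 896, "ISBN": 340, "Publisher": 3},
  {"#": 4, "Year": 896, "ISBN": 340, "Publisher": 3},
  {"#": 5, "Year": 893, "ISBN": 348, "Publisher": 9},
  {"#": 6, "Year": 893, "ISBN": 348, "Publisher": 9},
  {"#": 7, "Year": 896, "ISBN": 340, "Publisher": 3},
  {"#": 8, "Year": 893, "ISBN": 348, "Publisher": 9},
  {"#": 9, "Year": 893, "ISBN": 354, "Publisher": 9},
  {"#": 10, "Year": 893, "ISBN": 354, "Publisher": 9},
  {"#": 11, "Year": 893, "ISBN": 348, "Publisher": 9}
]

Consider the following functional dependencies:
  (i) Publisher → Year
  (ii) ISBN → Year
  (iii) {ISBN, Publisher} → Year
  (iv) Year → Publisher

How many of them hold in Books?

4

(i) Publisher → Year: every LHS value maps to a single RHS value — holds.
(ii) ISBN → Year: every LHS value maps to a single RHS value — holds.
(iii) {ISBN, Publisher} → Year: every LHS value maps to a single RHS value — holds.
(iv) Year → Publisher: every LHS value maps to a single RHS value — holds.
4 of the 4 dependencies hold.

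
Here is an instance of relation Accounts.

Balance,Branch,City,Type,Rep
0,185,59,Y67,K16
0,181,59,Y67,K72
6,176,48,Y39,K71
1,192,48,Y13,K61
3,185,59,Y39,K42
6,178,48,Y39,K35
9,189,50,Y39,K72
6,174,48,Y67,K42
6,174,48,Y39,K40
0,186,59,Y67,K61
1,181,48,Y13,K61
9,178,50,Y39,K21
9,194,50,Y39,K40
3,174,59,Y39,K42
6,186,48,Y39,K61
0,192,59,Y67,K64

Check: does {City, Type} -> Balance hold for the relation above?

(City=59, Type=Y67): 4 rows → Balance = 0, 0, 0, 0 ✓
(City=48, Type=Y39): 4 rows → Balance = 6, 6, 6, 6 ✓
(City=48, Type=Y13): 2 rows → Balance = 1, 1 ✓
(City=59, Type=Y39): 2 rows → Balance = 3, 3 ✓
(City=50, Type=Y39): 3 rows → Balance = 9, 9, 9 ✓
(City=48, Type=Y67): 1 row → Balance = 6 ✓
Every {City, Type} value is associated with a single Balance value, so {City, Type} -> Balance holds.

Yes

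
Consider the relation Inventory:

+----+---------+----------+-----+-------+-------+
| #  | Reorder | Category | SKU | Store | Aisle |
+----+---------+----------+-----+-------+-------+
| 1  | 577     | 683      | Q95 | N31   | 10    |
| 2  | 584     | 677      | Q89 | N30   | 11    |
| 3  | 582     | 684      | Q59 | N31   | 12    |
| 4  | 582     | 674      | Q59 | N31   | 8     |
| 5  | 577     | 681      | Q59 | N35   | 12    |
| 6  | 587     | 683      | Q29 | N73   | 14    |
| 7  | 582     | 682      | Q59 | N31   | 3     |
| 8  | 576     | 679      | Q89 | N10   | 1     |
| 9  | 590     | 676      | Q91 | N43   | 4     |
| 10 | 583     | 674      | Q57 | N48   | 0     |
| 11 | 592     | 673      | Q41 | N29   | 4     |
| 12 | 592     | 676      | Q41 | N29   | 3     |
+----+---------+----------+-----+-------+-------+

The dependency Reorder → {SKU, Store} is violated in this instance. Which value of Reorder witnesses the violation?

577

Reorder=577: rows 1, 5 → {SKU,Store} takes values {(Q95, N31), (Q59, N35)} — violation
Reorder=584: row 2 → {SKU,Store} = (Q89, N30) ✓
Reorder=582: rows 3, 4, 7 → {SKU,Store} = (Q59, N31), (Q59, N31), (Q59, N31) ✓
Reorder=587: row 6 → {SKU,Store} = (Q29, N73) ✓
Reorder=576: row 8 → {SKU,Store} = (Q89, N10) ✓
Reorder=590: row 9 → {SKU,Store} = (Q91, N43) ✓
Reorder=583: row 10 → {SKU,Store} = (Q57, N48) ✓
Reorder=592: rows 11, 12 → {SKU,Store} = (Q41, N29), (Q41, N29) ✓
The only Reorder value with inconsistent RHS is Reorder=577.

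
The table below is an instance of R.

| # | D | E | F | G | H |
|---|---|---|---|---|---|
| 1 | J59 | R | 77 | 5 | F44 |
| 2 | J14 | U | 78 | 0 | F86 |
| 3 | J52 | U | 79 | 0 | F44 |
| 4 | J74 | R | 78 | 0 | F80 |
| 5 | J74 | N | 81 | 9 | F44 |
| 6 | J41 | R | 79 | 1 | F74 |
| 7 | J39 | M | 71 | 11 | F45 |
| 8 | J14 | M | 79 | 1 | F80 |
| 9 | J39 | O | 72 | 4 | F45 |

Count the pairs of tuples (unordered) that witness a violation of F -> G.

F=78: all 2 rows agree on G — 0 pairs.
F=79: violating pairs (3,6), (3,8) — 2 pairs.

2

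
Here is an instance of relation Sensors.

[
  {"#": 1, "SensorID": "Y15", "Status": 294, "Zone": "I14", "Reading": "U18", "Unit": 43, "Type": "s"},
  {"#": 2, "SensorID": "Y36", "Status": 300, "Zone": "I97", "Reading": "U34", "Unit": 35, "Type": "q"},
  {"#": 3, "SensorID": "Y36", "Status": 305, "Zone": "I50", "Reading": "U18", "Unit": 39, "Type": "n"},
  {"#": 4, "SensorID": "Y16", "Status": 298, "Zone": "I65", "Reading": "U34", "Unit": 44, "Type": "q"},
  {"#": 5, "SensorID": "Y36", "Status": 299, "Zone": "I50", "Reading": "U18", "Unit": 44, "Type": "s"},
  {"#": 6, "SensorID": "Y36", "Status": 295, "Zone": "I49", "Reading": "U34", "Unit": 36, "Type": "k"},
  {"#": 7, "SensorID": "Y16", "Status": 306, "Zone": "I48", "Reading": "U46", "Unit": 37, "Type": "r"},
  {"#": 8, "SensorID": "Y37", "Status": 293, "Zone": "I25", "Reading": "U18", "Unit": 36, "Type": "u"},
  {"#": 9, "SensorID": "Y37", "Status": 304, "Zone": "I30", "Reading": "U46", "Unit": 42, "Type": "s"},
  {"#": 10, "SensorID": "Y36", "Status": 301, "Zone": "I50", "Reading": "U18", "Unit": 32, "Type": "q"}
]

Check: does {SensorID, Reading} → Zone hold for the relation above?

No

(SensorID=Y15, Reading=U18): row 1 → Zone = I14 ✓
(SensorID=Y36, Reading=U34): rows 2, 6 → Zone takes values {I97, I49} — violation
(SensorID=Y36, Reading=U18): rows 3, 5, 10 → Zone = I50, I50, I50 ✓
(SensorID=Y16, Reading=U34): row 4 → Zone = I65 ✓
(SensorID=Y16, Reading=U46): row 7 → Zone = I48 ✓
(SensorID=Y37, Reading=U18): row 8 → Zone = I25 ✓
(SensorID=Y37, Reading=U46): row 9 → Zone = I30 ✓
Two rows agree on {SensorID, Reading} but differ on Zone, so {SensorID, Reading} → Zone does not hold.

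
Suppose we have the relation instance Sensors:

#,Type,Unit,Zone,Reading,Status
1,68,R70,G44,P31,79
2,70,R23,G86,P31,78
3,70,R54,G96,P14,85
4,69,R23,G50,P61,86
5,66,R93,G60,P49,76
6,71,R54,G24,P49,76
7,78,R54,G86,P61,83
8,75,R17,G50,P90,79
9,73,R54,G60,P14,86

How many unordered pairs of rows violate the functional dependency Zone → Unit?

Zone=G86: violating pairs (2,7) — 1 pair.
Zone=G50: violating pairs (4,8) — 1 pair.
Zone=G60: violating pairs (5,9) — 1 pair.

3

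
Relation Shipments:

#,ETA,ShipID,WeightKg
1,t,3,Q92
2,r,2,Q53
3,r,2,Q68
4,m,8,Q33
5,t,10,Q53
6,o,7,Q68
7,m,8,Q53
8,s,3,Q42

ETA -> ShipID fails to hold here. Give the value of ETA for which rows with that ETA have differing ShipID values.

t

ETA=t: rows 1, 5 → ShipID takes values {3, 10} — violation
ETA=r: rows 2, 3 → ShipID = 2, 2 ✓
ETA=m: rows 4, 7 → ShipID = 8, 8 ✓
ETA=o: row 6 → ShipID = 7 ✓
ETA=s: row 8 → ShipID = 3 ✓
The only ETA value with inconsistent ShipID is ETA=t.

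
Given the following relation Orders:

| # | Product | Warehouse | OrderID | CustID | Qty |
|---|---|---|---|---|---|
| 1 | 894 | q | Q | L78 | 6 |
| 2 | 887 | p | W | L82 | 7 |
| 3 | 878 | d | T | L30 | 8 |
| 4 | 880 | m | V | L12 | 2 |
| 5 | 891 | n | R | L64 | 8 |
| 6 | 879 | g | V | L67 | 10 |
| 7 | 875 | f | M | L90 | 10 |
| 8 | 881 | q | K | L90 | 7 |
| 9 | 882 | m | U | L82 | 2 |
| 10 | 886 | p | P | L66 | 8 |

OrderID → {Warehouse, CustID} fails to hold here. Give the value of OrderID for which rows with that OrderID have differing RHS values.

OrderID=Q: row 1 → {Warehouse,CustID} = (q, L78) ✓
OrderID=W: row 2 → {Warehouse,CustID} = (p, L82) ✓
OrderID=T: row 3 → {Warehouse,CustID} = (d, L30) ✓
OrderID=V: rows 4, 6 → {Warehouse,CustID} takes values {(m, L12), (g, L67)} — violation
OrderID=R: row 5 → {Warehouse,CustID} = (n, L64) ✓
OrderID=M: row 7 → {Warehouse,CustID} = (f, L90) ✓
OrderID=K: row 8 → {Warehouse,CustID} = (q, L90) ✓
OrderID=U: row 9 → {Warehouse,CustID} = (m, L82) ✓
OrderID=P: row 10 → {Warehouse,CustID} = (p, L66) ✓
The only OrderID value with inconsistent RHS is OrderID=V.

V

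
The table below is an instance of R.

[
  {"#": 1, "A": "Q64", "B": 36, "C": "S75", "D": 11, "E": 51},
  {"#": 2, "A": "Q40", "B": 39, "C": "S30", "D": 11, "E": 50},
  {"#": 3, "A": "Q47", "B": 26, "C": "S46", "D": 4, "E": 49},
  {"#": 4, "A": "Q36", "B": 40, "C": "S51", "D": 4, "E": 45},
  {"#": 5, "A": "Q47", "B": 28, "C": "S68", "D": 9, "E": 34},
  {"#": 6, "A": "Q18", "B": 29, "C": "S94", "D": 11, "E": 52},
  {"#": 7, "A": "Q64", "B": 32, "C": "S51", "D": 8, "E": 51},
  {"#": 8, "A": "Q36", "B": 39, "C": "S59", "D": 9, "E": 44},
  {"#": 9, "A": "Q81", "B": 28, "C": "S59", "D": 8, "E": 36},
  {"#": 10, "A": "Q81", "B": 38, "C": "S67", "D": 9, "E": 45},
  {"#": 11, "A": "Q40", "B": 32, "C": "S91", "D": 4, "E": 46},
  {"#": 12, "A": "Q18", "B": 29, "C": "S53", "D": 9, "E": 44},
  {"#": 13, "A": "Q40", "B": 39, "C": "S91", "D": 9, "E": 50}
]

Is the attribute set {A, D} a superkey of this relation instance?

Yes

All 13 rows have distinct {A, D} values, so {A, D} → (all attributes) holds and {A, D} is a superkey.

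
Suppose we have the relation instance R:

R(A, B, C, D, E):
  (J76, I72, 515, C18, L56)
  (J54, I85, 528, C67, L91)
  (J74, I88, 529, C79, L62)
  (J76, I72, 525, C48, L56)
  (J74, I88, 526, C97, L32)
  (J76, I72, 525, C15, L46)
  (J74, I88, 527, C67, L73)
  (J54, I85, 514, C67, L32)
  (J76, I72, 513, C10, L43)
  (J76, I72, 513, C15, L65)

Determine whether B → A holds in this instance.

Yes

B=I72: 5 rows → A = J76, J76, J76, J76, J76 ✓
B=I85: 2 rows → A = J54, J54 ✓
B=I88: 3 rows → A = J74, J74, J74 ✓
Every B value is associated with a single A value, so B → A holds.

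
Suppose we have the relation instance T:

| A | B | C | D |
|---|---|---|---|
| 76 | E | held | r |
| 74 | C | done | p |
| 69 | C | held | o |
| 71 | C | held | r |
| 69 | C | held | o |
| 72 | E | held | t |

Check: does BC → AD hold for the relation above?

(B=E, C=held): 2 rows → {A,D} takes values {(76, r), (72, t)} — violation
(B=C, C=done): 1 row → {A,D} = (74, p) ✓
(B=C, C=held): 3 rows → {A,D} takes values {(69, o), (71, r)} — violation
Two rows agree on BC but differ on AD, so BC → AD does not hold.

No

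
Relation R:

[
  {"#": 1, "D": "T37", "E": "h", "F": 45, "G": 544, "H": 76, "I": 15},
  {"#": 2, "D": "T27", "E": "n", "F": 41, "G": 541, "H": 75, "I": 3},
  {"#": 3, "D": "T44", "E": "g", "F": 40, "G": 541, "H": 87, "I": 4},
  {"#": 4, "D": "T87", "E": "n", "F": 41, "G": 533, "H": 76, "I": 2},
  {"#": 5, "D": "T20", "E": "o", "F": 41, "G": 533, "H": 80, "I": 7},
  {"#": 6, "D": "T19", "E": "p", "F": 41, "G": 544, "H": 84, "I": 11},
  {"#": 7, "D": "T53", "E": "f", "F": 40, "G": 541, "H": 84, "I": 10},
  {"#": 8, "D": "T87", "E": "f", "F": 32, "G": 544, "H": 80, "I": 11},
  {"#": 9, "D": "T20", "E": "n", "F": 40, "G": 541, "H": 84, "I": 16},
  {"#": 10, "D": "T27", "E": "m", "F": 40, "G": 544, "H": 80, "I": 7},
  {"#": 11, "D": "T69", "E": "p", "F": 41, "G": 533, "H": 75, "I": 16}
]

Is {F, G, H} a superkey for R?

No

Rows 7 and 9 have the same {F, G, H} value (F=40, G=541, H=84) but are distinct tuples, so {F, G, H} does not determine every attribute — not a superkey.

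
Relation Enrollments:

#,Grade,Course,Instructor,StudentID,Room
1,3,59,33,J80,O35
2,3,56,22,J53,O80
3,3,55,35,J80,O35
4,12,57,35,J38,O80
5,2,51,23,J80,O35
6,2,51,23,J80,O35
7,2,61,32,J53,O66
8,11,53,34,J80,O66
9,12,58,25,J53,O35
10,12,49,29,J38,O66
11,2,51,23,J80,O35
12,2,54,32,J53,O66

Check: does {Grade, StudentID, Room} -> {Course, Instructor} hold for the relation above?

(Grade=3, StudentID=J80, Room=O35): rows 1, 3 → {Course,Instructor} takes values {(59, 33), (55, 35)} — violation
(Grade=3, StudentID=J53, Room=O80): row 2 → {Course,Instructor} = (56, 22) ✓
(Grade=12, StudentID=J38, Room=O80): row 4 → {Course,Instructor} = (57, 35) ✓
(Grade=2, StudentID=J80, Room=O35): rows 5, 6, 11 → {Course,Instructor} = (51, 23), (51, 23), (51, 23) ✓
(Grade=2, StudentID=J53, Room=O66): rows 7, 12 → {Course,Instructor} takes values {(61, 32), (54, 32)} — violation
(Grade=11, StudentID=J80, Room=O66): row 8 → {Course,Instructor} = (53, 34) ✓
(Grade=12, StudentID=J53, Room=O35): row 9 → {Course,Instructor} = (58, 25) ✓
(Grade=12, StudentID=J38, Room=O66): row 10 → {Course,Instructor} = (49, 29) ✓
Two rows agree on {Grade, StudentID, Room} but differ on {Course, Instructor}, so {Grade, StudentID, Room} -> {Course, Instructor} does not hold.

No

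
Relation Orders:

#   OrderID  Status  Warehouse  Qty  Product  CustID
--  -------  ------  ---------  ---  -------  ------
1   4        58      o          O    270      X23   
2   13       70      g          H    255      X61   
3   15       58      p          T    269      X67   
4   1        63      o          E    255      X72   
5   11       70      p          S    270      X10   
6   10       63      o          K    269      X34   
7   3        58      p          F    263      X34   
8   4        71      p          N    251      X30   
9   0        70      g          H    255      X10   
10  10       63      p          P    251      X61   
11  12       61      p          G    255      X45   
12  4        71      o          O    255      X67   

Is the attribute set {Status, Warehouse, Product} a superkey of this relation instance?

Rows 2 and 9 have the same {Status, Warehouse, Product} value (Status=70, Warehouse=g, Product=255) but are distinct tuples, so {Status, Warehouse, Product} does not determine every attribute — not a superkey.

No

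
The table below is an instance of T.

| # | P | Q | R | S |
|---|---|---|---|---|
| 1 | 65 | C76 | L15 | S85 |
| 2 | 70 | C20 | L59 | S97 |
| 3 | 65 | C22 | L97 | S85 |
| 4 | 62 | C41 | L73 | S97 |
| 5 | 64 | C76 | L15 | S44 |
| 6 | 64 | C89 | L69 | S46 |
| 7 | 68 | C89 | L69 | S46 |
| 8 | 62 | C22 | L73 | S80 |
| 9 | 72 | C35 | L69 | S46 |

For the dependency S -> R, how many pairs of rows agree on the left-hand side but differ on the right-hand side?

2

S=S85: violating pairs (1,3) — 1 pair.
S=S97: violating pairs (2,4) — 1 pair.
S=S46: all 3 rows agree on R — 0 pairs.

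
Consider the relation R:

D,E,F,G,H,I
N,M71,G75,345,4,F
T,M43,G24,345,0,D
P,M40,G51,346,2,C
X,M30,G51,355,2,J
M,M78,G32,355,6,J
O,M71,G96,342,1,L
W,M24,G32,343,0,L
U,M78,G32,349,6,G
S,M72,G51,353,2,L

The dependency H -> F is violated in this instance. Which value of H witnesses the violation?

H=4: 1 row → F = G75 ✓
H=0: 2 rows → F takes values {G24, G32} — violation
H=2: 3 rows → F = G51, G51, G51 ✓
H=6: 2 rows → F = G32, G32 ✓
H=1: 1 row → F = G96 ✓
The only H value with inconsistent F is H=0.

0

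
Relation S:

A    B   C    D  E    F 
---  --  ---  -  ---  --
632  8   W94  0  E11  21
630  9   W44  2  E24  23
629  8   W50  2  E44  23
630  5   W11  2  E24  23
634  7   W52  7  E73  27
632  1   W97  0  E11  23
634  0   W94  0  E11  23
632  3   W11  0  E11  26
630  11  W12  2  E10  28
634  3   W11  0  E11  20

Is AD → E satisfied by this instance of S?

No

(A=632, D=0): 3 rows → E = E11, E11, E11 ✓
(A=630, D=2): 3 rows → E takes values {E24, E10} — violation
(A=629, D=2): 1 row → E = E44 ✓
(A=634, D=7): 1 row → E = E73 ✓
(A=634, D=0): 2 rows → E = E11, E11 ✓
Two rows agree on AD but differ on E, so AD → E does not hold.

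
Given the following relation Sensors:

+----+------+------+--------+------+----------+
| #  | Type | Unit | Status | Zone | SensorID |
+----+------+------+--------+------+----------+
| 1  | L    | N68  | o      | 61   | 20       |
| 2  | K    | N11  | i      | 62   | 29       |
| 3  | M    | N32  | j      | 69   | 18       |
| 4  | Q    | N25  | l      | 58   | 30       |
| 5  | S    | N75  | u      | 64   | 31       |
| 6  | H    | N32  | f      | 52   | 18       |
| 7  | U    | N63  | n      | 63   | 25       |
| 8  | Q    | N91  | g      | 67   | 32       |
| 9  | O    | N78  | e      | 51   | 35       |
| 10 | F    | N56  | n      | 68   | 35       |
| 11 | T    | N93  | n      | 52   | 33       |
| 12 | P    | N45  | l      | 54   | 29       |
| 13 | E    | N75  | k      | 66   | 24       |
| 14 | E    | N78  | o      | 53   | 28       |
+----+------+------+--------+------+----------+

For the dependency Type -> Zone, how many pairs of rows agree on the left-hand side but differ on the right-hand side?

2

Type=Q: violating pairs (4,8) — 1 pair.
Type=E: violating pairs (13,14) — 1 pair.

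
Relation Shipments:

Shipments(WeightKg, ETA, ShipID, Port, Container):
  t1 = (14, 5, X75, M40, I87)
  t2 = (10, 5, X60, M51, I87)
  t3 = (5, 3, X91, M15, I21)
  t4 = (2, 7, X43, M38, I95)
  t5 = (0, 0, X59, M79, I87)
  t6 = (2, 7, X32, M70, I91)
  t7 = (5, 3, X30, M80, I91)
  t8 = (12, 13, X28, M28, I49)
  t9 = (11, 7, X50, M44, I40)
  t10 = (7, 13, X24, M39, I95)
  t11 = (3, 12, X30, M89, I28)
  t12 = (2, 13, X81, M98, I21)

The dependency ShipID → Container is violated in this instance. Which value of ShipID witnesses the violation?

ShipID=X75: row 1 → Container = I87 ✓
ShipID=X60: row 2 → Container = I87 ✓
ShipID=X91: row 3 → Container = I21 ✓
ShipID=X43: row 4 → Container = I95 ✓
ShipID=X59: row 5 → Container = I87 ✓
ShipID=X32: row 6 → Container = I91 ✓
ShipID=X30: rows 7, 11 → Container takes values {I91, I28} — violation
ShipID=X28: row 8 → Container = I49 ✓
ShipID=X50: row 9 → Container = I40 ✓
ShipID=X24: row 10 → Container = I95 ✓
ShipID=X81: row 12 → Container = I21 ✓
The only ShipID value with inconsistent Container is ShipID=X30.

X30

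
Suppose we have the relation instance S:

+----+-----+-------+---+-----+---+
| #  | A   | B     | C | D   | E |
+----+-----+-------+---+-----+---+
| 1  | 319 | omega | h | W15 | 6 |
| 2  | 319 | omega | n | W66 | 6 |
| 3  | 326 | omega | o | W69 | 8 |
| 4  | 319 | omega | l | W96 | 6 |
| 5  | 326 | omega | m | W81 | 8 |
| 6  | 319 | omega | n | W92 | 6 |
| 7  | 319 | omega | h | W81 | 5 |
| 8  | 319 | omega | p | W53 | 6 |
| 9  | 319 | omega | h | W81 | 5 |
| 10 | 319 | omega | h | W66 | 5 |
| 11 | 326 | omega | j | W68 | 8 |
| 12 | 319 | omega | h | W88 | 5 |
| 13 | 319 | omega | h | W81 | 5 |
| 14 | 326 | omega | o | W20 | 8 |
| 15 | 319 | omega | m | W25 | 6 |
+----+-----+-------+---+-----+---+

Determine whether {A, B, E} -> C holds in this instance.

(A=319, B=omega, E=6): rows 1, 2, 4, 6, 8, 15 → C takes values {h, n, l, p, m} — violation
(A=326, B=omega, E=8): rows 3, 5, 11, 14 → C takes values {o, m, j} — violation
(A=319, B=omega, E=5): rows 7, 9, 10, 12, 13 → C = h, h, h, h, h ✓
Two rows agree on {A, B, E} but differ on C, so {A, B, E} -> C does not hold.

No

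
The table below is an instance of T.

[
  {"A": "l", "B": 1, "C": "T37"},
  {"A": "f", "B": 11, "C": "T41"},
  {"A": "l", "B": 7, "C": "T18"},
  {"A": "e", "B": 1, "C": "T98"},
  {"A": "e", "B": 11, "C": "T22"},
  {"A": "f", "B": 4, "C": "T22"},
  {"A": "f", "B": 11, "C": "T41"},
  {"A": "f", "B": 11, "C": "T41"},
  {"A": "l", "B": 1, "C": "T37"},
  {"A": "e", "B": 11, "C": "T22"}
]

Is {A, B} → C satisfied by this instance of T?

Yes

(A=l, B=1): 2 rows → C = T37, T37 ✓
(A=f, B=11): 3 rows → C = T41, T41, T41 ✓
(A=l, B=7): 1 row → C = T18 ✓
(A=e, B=1): 1 row → C = T98 ✓
(A=e, B=11): 2 rows → C = T22, T22 ✓
(A=f, B=4): 1 row → C = T22 ✓
Every {A, B} value is associated with a single C value, so {A, B} → C holds.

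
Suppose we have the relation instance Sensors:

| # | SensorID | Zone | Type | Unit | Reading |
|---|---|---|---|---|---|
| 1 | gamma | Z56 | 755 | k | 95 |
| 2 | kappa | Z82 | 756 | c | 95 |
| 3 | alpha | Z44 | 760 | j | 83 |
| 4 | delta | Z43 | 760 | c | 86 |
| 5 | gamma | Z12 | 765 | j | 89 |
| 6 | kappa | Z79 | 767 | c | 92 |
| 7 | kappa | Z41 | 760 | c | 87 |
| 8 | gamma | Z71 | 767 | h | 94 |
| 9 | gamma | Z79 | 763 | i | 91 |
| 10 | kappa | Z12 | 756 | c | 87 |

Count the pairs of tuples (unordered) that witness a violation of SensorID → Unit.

SensorID=gamma: violating pairs (1,5), (1,8), (1,9), (5,8), (5,9), (8,9) — 6 pairs.
SensorID=kappa: all 4 rows agree on Unit — 0 pairs.

6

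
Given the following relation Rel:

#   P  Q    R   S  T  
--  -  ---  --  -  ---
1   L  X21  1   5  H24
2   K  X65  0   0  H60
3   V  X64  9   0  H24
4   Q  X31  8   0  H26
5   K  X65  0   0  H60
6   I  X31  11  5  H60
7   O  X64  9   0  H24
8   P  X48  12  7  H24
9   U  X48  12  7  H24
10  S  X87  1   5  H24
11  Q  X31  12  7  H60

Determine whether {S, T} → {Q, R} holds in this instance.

(S=5, T=H24): rows 1, 10 → {Q,R} takes values {(X21, 1), (X87, 1)} — violation
(S=0, T=H60): rows 2, 5 → {Q,R} = (X65, 0), (X65, 0) ✓
(S=0, T=H24): rows 3, 7 → {Q,R} = (X64, 9), (X64, 9) ✓
(S=0, T=H26): row 4 → {Q,R} = (X31, 8) ✓
(S=5, T=H60): row 6 → {Q,R} = (X31, 11) ✓
(S=7, T=H24): rows 8, 9 → {Q,R} = (X48, 12), (X48, 12) ✓
(S=7, T=H60): row 11 → {Q,R} = (X31, 12) ✓
Two rows agree on {S, T} but differ on {Q, R}, so {S, T} → {Q, R} does not hold.

No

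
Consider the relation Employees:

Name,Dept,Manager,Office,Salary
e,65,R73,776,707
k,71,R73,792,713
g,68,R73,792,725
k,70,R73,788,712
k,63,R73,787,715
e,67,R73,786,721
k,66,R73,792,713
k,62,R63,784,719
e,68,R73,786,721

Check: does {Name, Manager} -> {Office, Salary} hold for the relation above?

(Name=e, Manager=R73): 3 rows → {Office,Salary} takes values {(776, 707), (786, 721)} — violation
(Name=k, Manager=R73): 4 rows → {Office,Salary} takes values {(792, 713), (788, 712), (787, 715)} — violation
(Name=g, Manager=R73): 1 row → {Office,Salary} = (792, 725) ✓
(Name=k, Manager=R63): 1 row → {Office,Salary} = (784, 719) ✓
Two rows agree on {Name, Manager} but differ on {Office, Salary}, so {Name, Manager} -> {Office, Salary} does not hold.

No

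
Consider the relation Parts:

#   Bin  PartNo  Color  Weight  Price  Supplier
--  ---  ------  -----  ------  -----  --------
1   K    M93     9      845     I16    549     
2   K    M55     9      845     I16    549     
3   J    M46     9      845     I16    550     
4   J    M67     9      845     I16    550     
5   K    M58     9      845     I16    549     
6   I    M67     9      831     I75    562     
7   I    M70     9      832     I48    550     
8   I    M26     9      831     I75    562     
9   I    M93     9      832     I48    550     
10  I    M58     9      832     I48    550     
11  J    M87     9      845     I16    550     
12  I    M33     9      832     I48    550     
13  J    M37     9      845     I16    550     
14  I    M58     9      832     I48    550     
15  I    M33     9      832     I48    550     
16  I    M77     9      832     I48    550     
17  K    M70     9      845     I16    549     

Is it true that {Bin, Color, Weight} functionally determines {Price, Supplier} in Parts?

Yes

(Bin=K, Color=9, Weight=845): rows 1, 2, 5, 17 → {Price,Supplier} = (I16, 549), (I16, 549), (I16, 549), (I16, 549) ✓
(Bin=J, Color=9, Weight=845): rows 3, 4, 11, 13 → {Price,Supplier} = (I16, 550), (I16, 550), (I16, 550), (I16, 550) ✓
(Bin=I, Color=9, Weight=831): rows 6, 8 → {Price,Supplier} = (I75, 562), (I75, 562) ✓
(Bin=I, Color=9, Weight=832): rows 7, 9, 10, 12, 14, 15, 16 → {Price,Supplier} = (I48, 550), (I48, 550), (I48, 550), (I48, 550), (I48, 550), (I48, 550), (I48, 550) ✓
Every {Bin, Color, Weight} value is associated with a single {Price, Supplier} value, so {Bin, Color, Weight} → {Price, Supplier} holds.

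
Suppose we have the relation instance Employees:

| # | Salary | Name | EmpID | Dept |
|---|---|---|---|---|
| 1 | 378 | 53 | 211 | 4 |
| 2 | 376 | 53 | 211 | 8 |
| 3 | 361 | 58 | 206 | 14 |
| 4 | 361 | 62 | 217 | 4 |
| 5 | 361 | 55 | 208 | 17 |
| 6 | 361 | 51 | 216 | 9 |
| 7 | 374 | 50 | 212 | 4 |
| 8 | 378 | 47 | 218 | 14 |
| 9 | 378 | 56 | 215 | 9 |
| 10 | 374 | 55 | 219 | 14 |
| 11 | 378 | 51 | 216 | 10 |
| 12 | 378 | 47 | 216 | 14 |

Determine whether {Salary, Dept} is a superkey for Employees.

Rows 8 and 12 have the same {Salary, Dept} value (Salary=378, Dept=14) but are distinct tuples, so {Salary, Dept} does not determine every attribute — not a superkey.

No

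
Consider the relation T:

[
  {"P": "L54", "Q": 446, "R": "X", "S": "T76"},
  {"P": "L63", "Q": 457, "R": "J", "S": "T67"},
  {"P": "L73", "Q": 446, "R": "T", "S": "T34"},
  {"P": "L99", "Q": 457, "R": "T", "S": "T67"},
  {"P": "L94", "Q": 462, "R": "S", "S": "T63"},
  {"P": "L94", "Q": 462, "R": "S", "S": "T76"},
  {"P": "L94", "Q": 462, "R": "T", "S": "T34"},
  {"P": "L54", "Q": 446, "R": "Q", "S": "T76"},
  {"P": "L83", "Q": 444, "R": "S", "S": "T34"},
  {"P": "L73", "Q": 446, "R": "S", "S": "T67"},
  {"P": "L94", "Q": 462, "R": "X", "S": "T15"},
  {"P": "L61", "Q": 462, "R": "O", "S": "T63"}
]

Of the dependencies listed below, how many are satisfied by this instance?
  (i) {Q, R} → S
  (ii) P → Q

(i) {Q, R} → S: (Q=462, R=S): 2 rows → S takes values {T63, T76} — violation — fails.
(ii) P → Q: every LHS value maps to a single RHS value — holds.
1 of the 2 dependencies holds.

1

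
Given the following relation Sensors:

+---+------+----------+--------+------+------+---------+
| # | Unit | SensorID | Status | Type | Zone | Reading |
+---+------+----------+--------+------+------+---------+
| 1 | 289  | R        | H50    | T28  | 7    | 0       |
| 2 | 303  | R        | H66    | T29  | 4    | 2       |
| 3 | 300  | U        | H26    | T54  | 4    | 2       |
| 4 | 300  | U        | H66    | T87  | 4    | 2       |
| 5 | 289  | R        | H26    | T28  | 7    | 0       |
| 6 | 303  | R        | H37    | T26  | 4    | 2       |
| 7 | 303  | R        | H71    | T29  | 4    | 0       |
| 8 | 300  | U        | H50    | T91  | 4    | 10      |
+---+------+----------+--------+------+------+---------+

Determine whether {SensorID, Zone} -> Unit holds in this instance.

Yes

(SensorID=R, Zone=7): rows 1, 5 → Unit = 289, 289 ✓
(SensorID=R, Zone=4): rows 2, 6, 7 → Unit = 303, 303, 303 ✓
(SensorID=U, Zone=4): rows 3, 4, 8 → Unit = 300, 300, 300 ✓
Every {SensorID, Zone} value is associated with a single Unit value, so {SensorID, Zone} -> Unit holds.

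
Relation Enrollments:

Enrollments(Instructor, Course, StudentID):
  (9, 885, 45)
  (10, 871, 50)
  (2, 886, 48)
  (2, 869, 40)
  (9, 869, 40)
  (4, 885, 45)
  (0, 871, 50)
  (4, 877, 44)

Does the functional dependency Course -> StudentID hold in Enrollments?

Course=885: 2 rows → StudentID = 45, 45 ✓
Course=871: 2 rows → StudentID = 50, 50 ✓
Course=886: 1 row → StudentID = 48 ✓
Course=869: 2 rows → StudentID = 40, 40 ✓
Course=877: 1 row → StudentID = 44 ✓
Every Course value is associated with a single StudentID value, so Course -> StudentID holds.

Yes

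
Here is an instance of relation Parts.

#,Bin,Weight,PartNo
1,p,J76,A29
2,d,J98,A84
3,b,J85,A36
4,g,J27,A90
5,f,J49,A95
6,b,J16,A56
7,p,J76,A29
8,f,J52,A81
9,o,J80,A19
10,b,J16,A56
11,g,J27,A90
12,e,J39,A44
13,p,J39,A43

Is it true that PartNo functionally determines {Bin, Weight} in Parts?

PartNo=A29: rows 1, 7 → {Bin,Weight} = (p, J76), (p, J76) ✓
PartNo=A84: row 2 → {Bin,Weight} = (d, J98) ✓
PartNo=A36: row 3 → {Bin,Weight} = (b, J85) ✓
PartNo=A90: rows 4, 11 → {Bin,Weight} = (g, J27), (g, J27) ✓
PartNo=A95: row 5 → {Bin,Weight} = (f, J49) ✓
PartNo=A56: rows 6, 10 → {Bin,Weight} = (b, J16), (b, J16) ✓
PartNo=A81: row 8 → {Bin,Weight} = (f, J52) ✓
PartNo=A19: row 9 → {Bin,Weight} = (o, J80) ✓
PartNo=A44: row 12 → {Bin,Weight} = (e, J39) ✓
PartNo=A43: row 13 → {Bin,Weight} = (p, J39) ✓
Every PartNo value is associated with a single {Bin, Weight} value, so PartNo -> {Bin, Weight} holds.

Yes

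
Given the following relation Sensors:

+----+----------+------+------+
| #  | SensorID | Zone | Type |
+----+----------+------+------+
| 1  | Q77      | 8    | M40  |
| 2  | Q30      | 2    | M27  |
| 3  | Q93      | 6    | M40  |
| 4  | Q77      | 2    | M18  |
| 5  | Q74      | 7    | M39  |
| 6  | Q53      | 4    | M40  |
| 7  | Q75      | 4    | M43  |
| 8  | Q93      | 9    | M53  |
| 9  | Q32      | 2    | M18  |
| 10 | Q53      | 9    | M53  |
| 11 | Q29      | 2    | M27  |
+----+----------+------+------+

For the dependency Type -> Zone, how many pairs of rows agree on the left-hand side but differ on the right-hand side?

Type=M40: violating pairs (1,3), (1,6), (3,6) — 3 pairs.
Type=M27: all 2 rows agree on Zone — 0 pairs.
Type=M18: all 2 rows agree on Zone — 0 pairs.
Type=M53: all 2 rows agree on Zone — 0 pairs.

3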